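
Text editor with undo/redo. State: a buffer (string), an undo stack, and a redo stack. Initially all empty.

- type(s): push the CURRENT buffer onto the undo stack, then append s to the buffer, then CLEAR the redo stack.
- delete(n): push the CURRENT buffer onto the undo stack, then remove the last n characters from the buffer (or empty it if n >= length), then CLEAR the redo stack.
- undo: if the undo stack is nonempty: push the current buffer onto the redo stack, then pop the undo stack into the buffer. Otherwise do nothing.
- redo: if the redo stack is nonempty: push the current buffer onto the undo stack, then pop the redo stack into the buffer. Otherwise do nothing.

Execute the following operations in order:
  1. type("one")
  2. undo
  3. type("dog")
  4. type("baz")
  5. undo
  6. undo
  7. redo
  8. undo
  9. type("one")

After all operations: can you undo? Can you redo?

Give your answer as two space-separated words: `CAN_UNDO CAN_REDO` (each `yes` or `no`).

After op 1 (type): buf='one' undo_depth=1 redo_depth=0
After op 2 (undo): buf='(empty)' undo_depth=0 redo_depth=1
After op 3 (type): buf='dog' undo_depth=1 redo_depth=0
After op 4 (type): buf='dogbaz' undo_depth=2 redo_depth=0
After op 5 (undo): buf='dog' undo_depth=1 redo_depth=1
After op 6 (undo): buf='(empty)' undo_depth=0 redo_depth=2
After op 7 (redo): buf='dog' undo_depth=1 redo_depth=1
After op 8 (undo): buf='(empty)' undo_depth=0 redo_depth=2
After op 9 (type): buf='one' undo_depth=1 redo_depth=0

Answer: yes no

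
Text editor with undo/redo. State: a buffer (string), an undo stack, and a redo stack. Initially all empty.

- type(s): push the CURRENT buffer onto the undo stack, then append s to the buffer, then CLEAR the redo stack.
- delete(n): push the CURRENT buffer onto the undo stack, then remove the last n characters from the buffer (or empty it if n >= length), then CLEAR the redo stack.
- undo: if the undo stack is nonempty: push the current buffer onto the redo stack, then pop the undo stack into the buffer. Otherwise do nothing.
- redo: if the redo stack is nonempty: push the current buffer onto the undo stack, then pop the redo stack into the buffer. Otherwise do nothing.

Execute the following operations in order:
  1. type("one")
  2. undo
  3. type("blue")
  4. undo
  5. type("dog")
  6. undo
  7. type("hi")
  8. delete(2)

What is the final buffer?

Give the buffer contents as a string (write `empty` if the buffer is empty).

After op 1 (type): buf='one' undo_depth=1 redo_depth=0
After op 2 (undo): buf='(empty)' undo_depth=0 redo_depth=1
After op 3 (type): buf='blue' undo_depth=1 redo_depth=0
After op 4 (undo): buf='(empty)' undo_depth=0 redo_depth=1
After op 5 (type): buf='dog' undo_depth=1 redo_depth=0
After op 6 (undo): buf='(empty)' undo_depth=0 redo_depth=1
After op 7 (type): buf='hi' undo_depth=1 redo_depth=0
After op 8 (delete): buf='(empty)' undo_depth=2 redo_depth=0

Answer: empty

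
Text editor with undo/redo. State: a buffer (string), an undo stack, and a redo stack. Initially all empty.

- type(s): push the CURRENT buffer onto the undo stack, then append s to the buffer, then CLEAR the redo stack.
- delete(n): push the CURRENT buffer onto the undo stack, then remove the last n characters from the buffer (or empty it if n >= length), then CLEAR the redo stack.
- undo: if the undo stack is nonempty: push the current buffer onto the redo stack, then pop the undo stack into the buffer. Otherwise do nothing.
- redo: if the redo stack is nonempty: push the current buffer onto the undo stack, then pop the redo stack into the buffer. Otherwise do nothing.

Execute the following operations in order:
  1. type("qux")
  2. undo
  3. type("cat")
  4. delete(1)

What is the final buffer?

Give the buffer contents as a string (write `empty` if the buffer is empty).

Answer: ca

Derivation:
After op 1 (type): buf='qux' undo_depth=1 redo_depth=0
After op 2 (undo): buf='(empty)' undo_depth=0 redo_depth=1
After op 3 (type): buf='cat' undo_depth=1 redo_depth=0
After op 4 (delete): buf='ca' undo_depth=2 redo_depth=0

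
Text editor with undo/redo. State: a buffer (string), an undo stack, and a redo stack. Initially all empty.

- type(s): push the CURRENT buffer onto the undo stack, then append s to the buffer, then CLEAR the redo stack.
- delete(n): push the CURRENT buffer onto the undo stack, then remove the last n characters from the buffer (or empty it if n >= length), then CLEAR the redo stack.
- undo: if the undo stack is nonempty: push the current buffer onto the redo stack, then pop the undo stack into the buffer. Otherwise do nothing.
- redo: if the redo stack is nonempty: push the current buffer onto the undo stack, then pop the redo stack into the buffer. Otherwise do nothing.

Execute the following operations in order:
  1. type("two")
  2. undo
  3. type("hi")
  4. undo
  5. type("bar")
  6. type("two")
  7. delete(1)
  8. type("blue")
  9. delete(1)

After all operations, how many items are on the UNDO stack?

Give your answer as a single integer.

After op 1 (type): buf='two' undo_depth=1 redo_depth=0
After op 2 (undo): buf='(empty)' undo_depth=0 redo_depth=1
After op 3 (type): buf='hi' undo_depth=1 redo_depth=0
After op 4 (undo): buf='(empty)' undo_depth=0 redo_depth=1
After op 5 (type): buf='bar' undo_depth=1 redo_depth=0
After op 6 (type): buf='bartwo' undo_depth=2 redo_depth=0
After op 7 (delete): buf='bartw' undo_depth=3 redo_depth=0
After op 8 (type): buf='bartwblue' undo_depth=4 redo_depth=0
After op 9 (delete): buf='bartwblu' undo_depth=5 redo_depth=0

Answer: 5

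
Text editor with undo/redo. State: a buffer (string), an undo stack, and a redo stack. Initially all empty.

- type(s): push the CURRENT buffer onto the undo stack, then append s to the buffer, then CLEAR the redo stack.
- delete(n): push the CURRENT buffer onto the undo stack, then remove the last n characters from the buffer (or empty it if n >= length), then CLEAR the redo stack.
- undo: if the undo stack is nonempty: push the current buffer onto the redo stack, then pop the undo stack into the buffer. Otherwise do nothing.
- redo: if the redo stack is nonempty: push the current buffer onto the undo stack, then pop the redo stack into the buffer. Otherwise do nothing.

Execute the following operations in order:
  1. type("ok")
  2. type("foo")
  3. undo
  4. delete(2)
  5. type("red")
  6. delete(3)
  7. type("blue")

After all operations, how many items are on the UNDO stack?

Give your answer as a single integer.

Answer: 5

Derivation:
After op 1 (type): buf='ok' undo_depth=1 redo_depth=0
After op 2 (type): buf='okfoo' undo_depth=2 redo_depth=0
After op 3 (undo): buf='ok' undo_depth=1 redo_depth=1
After op 4 (delete): buf='(empty)' undo_depth=2 redo_depth=0
After op 5 (type): buf='red' undo_depth=3 redo_depth=0
After op 6 (delete): buf='(empty)' undo_depth=4 redo_depth=0
After op 7 (type): buf='blue' undo_depth=5 redo_depth=0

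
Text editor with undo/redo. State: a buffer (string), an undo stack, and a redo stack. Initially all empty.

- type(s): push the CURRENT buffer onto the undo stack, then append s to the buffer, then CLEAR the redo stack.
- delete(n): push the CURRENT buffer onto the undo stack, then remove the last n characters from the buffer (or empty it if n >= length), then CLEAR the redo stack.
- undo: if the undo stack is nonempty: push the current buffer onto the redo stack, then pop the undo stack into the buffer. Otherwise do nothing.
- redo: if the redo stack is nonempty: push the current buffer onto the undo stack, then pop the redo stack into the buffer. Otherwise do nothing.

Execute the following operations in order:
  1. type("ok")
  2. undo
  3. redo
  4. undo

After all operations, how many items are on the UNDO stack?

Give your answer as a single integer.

Answer: 0

Derivation:
After op 1 (type): buf='ok' undo_depth=1 redo_depth=0
After op 2 (undo): buf='(empty)' undo_depth=0 redo_depth=1
After op 3 (redo): buf='ok' undo_depth=1 redo_depth=0
After op 4 (undo): buf='(empty)' undo_depth=0 redo_depth=1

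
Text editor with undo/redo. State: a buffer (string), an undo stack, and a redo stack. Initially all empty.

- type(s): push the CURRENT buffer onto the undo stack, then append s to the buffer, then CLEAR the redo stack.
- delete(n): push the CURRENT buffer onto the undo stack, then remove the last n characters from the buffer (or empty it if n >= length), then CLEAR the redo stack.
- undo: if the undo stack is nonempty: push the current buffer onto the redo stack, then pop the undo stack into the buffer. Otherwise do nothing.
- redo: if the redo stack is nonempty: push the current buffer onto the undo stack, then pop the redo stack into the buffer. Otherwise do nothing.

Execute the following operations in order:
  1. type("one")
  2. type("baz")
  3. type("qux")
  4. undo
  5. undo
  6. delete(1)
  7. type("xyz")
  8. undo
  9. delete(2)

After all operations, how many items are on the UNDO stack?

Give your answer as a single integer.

Answer: 3

Derivation:
After op 1 (type): buf='one' undo_depth=1 redo_depth=0
After op 2 (type): buf='onebaz' undo_depth=2 redo_depth=0
After op 3 (type): buf='onebazqux' undo_depth=3 redo_depth=0
After op 4 (undo): buf='onebaz' undo_depth=2 redo_depth=1
After op 5 (undo): buf='one' undo_depth=1 redo_depth=2
After op 6 (delete): buf='on' undo_depth=2 redo_depth=0
After op 7 (type): buf='onxyz' undo_depth=3 redo_depth=0
After op 8 (undo): buf='on' undo_depth=2 redo_depth=1
After op 9 (delete): buf='(empty)' undo_depth=3 redo_depth=0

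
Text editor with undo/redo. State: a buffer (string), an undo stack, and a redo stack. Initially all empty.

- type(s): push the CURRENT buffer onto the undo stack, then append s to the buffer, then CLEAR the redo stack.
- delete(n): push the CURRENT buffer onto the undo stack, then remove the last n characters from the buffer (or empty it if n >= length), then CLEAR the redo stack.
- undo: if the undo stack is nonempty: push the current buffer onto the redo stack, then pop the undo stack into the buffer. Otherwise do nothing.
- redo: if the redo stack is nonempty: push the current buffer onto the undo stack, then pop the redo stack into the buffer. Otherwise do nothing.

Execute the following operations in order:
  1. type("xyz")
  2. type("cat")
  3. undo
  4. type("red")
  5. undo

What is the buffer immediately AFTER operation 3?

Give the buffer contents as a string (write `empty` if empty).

After op 1 (type): buf='xyz' undo_depth=1 redo_depth=0
After op 2 (type): buf='xyzcat' undo_depth=2 redo_depth=0
After op 3 (undo): buf='xyz' undo_depth=1 redo_depth=1

Answer: xyz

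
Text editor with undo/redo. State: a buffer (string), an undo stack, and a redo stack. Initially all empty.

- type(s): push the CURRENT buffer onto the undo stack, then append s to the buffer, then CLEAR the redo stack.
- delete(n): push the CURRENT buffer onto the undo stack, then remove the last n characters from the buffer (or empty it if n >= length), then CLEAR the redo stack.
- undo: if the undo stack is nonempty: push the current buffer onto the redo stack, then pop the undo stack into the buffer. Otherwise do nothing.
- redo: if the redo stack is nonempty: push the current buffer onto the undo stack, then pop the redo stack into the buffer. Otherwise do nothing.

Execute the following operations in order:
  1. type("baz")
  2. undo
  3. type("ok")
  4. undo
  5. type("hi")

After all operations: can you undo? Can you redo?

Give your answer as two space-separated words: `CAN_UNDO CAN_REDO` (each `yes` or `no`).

After op 1 (type): buf='baz' undo_depth=1 redo_depth=0
After op 2 (undo): buf='(empty)' undo_depth=0 redo_depth=1
After op 3 (type): buf='ok' undo_depth=1 redo_depth=0
After op 4 (undo): buf='(empty)' undo_depth=0 redo_depth=1
After op 5 (type): buf='hi' undo_depth=1 redo_depth=0

Answer: yes no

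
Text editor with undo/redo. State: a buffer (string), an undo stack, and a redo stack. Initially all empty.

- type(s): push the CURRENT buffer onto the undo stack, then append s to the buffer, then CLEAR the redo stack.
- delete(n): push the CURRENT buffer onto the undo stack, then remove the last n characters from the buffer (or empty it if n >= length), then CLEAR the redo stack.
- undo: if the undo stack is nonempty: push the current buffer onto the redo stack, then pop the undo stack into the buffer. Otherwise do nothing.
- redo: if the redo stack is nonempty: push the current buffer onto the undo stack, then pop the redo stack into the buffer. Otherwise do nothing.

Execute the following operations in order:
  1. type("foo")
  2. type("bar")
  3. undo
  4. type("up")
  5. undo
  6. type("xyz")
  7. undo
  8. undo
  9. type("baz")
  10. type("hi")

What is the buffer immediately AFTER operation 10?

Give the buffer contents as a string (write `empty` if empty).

After op 1 (type): buf='foo' undo_depth=1 redo_depth=0
After op 2 (type): buf='foobar' undo_depth=2 redo_depth=0
After op 3 (undo): buf='foo' undo_depth=1 redo_depth=1
After op 4 (type): buf='fooup' undo_depth=2 redo_depth=0
After op 5 (undo): buf='foo' undo_depth=1 redo_depth=1
After op 6 (type): buf='fooxyz' undo_depth=2 redo_depth=0
After op 7 (undo): buf='foo' undo_depth=1 redo_depth=1
After op 8 (undo): buf='(empty)' undo_depth=0 redo_depth=2
After op 9 (type): buf='baz' undo_depth=1 redo_depth=0
After op 10 (type): buf='bazhi' undo_depth=2 redo_depth=0

Answer: bazhi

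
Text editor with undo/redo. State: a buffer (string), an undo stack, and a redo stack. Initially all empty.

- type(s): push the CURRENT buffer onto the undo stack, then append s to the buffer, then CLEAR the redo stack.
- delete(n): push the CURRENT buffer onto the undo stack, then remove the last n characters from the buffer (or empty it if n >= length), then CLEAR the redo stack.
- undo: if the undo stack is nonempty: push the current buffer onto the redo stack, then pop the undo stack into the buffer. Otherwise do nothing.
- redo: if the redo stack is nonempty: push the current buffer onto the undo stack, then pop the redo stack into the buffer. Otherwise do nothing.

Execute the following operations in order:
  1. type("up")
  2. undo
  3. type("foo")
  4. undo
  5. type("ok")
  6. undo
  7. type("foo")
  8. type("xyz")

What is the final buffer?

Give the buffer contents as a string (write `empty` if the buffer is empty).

Answer: fooxyz

Derivation:
After op 1 (type): buf='up' undo_depth=1 redo_depth=0
After op 2 (undo): buf='(empty)' undo_depth=0 redo_depth=1
After op 3 (type): buf='foo' undo_depth=1 redo_depth=0
After op 4 (undo): buf='(empty)' undo_depth=0 redo_depth=1
After op 5 (type): buf='ok' undo_depth=1 redo_depth=0
After op 6 (undo): buf='(empty)' undo_depth=0 redo_depth=1
After op 7 (type): buf='foo' undo_depth=1 redo_depth=0
After op 8 (type): buf='fooxyz' undo_depth=2 redo_depth=0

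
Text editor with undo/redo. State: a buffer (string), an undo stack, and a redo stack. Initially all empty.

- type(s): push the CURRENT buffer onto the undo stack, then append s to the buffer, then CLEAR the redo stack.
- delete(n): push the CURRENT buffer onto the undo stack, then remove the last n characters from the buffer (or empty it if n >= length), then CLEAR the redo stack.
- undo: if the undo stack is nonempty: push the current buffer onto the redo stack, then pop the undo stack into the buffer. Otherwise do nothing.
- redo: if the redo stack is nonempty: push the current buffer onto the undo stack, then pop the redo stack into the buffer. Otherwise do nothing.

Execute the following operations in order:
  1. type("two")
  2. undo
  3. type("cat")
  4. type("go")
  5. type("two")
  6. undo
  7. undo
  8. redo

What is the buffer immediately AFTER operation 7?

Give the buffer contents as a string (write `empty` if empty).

After op 1 (type): buf='two' undo_depth=1 redo_depth=0
After op 2 (undo): buf='(empty)' undo_depth=0 redo_depth=1
After op 3 (type): buf='cat' undo_depth=1 redo_depth=0
After op 4 (type): buf='catgo' undo_depth=2 redo_depth=0
After op 5 (type): buf='catgotwo' undo_depth=3 redo_depth=0
After op 6 (undo): buf='catgo' undo_depth=2 redo_depth=1
After op 7 (undo): buf='cat' undo_depth=1 redo_depth=2

Answer: cat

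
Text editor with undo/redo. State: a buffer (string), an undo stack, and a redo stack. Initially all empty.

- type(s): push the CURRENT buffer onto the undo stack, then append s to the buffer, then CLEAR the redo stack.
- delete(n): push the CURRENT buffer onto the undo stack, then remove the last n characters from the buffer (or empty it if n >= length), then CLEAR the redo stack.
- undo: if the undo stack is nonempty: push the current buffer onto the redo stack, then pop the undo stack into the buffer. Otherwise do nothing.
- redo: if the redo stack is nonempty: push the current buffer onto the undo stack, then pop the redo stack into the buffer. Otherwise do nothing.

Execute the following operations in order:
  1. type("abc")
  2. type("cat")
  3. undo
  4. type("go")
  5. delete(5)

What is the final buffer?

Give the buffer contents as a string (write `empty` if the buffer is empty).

Answer: empty

Derivation:
After op 1 (type): buf='abc' undo_depth=1 redo_depth=0
After op 2 (type): buf='abccat' undo_depth=2 redo_depth=0
After op 3 (undo): buf='abc' undo_depth=1 redo_depth=1
After op 4 (type): buf='abcgo' undo_depth=2 redo_depth=0
After op 5 (delete): buf='(empty)' undo_depth=3 redo_depth=0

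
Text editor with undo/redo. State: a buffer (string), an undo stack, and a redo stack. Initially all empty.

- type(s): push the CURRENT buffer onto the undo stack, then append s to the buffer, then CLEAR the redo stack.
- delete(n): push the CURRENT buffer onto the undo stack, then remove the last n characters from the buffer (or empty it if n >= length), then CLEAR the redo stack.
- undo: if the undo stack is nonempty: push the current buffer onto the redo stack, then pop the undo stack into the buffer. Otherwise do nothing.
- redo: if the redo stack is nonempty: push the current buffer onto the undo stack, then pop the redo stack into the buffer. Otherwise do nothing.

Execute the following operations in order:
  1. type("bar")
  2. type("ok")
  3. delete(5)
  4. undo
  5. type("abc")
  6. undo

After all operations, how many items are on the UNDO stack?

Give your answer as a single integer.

After op 1 (type): buf='bar' undo_depth=1 redo_depth=0
After op 2 (type): buf='barok' undo_depth=2 redo_depth=0
After op 3 (delete): buf='(empty)' undo_depth=3 redo_depth=0
After op 4 (undo): buf='barok' undo_depth=2 redo_depth=1
After op 5 (type): buf='barokabc' undo_depth=3 redo_depth=0
After op 6 (undo): buf='barok' undo_depth=2 redo_depth=1

Answer: 2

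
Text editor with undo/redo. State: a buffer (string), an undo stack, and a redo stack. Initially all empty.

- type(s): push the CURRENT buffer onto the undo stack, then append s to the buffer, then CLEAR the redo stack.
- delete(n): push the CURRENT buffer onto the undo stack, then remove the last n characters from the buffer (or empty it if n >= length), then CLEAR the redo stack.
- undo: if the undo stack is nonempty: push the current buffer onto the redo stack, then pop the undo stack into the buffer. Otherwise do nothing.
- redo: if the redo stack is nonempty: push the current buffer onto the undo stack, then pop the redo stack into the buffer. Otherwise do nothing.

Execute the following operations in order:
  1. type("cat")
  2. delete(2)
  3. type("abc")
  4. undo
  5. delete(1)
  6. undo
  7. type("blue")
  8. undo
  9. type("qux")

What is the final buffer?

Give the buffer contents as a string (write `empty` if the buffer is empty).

Answer: cqux

Derivation:
After op 1 (type): buf='cat' undo_depth=1 redo_depth=0
After op 2 (delete): buf='c' undo_depth=2 redo_depth=0
After op 3 (type): buf='cabc' undo_depth=3 redo_depth=0
After op 4 (undo): buf='c' undo_depth=2 redo_depth=1
After op 5 (delete): buf='(empty)' undo_depth=3 redo_depth=0
After op 6 (undo): buf='c' undo_depth=2 redo_depth=1
After op 7 (type): buf='cblue' undo_depth=3 redo_depth=0
After op 8 (undo): buf='c' undo_depth=2 redo_depth=1
After op 9 (type): buf='cqux' undo_depth=3 redo_depth=0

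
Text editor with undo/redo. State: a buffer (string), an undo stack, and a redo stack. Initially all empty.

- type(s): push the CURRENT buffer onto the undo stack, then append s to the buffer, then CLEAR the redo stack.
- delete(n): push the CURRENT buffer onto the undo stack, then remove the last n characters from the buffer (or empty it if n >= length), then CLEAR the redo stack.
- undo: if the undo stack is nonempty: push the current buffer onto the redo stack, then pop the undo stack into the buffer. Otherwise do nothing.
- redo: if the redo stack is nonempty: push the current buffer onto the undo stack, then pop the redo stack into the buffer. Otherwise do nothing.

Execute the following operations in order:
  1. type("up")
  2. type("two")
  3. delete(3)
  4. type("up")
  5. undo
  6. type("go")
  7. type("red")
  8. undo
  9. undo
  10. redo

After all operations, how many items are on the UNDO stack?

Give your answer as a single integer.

Answer: 4

Derivation:
After op 1 (type): buf='up' undo_depth=1 redo_depth=0
After op 2 (type): buf='uptwo' undo_depth=2 redo_depth=0
After op 3 (delete): buf='up' undo_depth=3 redo_depth=0
After op 4 (type): buf='upup' undo_depth=4 redo_depth=0
After op 5 (undo): buf='up' undo_depth=3 redo_depth=1
After op 6 (type): buf='upgo' undo_depth=4 redo_depth=0
After op 7 (type): buf='upgored' undo_depth=5 redo_depth=0
After op 8 (undo): buf='upgo' undo_depth=4 redo_depth=1
After op 9 (undo): buf='up' undo_depth=3 redo_depth=2
After op 10 (redo): buf='upgo' undo_depth=4 redo_depth=1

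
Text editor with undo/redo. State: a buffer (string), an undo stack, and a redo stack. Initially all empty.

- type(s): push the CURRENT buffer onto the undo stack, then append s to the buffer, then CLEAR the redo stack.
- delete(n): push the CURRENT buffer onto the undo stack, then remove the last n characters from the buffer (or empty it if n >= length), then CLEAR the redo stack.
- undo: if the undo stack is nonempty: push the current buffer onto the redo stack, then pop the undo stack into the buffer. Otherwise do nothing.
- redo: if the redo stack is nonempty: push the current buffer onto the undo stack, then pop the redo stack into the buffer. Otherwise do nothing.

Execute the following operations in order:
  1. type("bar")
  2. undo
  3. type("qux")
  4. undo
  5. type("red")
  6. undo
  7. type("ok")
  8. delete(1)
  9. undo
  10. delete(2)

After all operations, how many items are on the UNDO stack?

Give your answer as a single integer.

After op 1 (type): buf='bar' undo_depth=1 redo_depth=0
After op 2 (undo): buf='(empty)' undo_depth=0 redo_depth=1
After op 3 (type): buf='qux' undo_depth=1 redo_depth=0
After op 4 (undo): buf='(empty)' undo_depth=0 redo_depth=1
After op 5 (type): buf='red' undo_depth=1 redo_depth=0
After op 6 (undo): buf='(empty)' undo_depth=0 redo_depth=1
After op 7 (type): buf='ok' undo_depth=1 redo_depth=0
After op 8 (delete): buf='o' undo_depth=2 redo_depth=0
After op 9 (undo): buf='ok' undo_depth=1 redo_depth=1
After op 10 (delete): buf='(empty)' undo_depth=2 redo_depth=0

Answer: 2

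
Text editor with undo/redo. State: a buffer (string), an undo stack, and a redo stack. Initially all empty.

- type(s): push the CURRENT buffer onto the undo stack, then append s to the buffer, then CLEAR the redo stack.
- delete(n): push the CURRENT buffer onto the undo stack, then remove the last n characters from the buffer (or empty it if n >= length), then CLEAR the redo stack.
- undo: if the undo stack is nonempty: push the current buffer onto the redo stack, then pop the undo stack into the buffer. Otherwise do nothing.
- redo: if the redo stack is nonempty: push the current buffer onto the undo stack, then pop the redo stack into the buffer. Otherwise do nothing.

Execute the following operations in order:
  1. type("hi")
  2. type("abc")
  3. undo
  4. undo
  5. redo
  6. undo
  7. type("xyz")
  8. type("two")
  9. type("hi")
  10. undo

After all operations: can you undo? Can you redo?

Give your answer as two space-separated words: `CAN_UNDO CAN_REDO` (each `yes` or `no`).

After op 1 (type): buf='hi' undo_depth=1 redo_depth=0
After op 2 (type): buf='hiabc' undo_depth=2 redo_depth=0
After op 3 (undo): buf='hi' undo_depth=1 redo_depth=1
After op 4 (undo): buf='(empty)' undo_depth=0 redo_depth=2
After op 5 (redo): buf='hi' undo_depth=1 redo_depth=1
After op 6 (undo): buf='(empty)' undo_depth=0 redo_depth=2
After op 7 (type): buf='xyz' undo_depth=1 redo_depth=0
After op 8 (type): buf='xyztwo' undo_depth=2 redo_depth=0
After op 9 (type): buf='xyztwohi' undo_depth=3 redo_depth=0
After op 10 (undo): buf='xyztwo' undo_depth=2 redo_depth=1

Answer: yes yes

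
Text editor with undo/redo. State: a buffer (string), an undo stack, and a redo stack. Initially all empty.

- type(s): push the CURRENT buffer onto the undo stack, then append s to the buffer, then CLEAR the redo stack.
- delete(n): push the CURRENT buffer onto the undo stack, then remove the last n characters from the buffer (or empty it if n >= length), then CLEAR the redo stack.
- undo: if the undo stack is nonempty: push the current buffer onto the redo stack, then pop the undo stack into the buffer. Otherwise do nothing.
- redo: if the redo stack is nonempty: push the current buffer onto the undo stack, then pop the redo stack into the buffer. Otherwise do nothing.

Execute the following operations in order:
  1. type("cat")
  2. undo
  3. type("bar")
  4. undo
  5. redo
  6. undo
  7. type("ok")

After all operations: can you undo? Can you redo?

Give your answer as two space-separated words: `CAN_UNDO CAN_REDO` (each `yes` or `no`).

After op 1 (type): buf='cat' undo_depth=1 redo_depth=0
After op 2 (undo): buf='(empty)' undo_depth=0 redo_depth=1
After op 3 (type): buf='bar' undo_depth=1 redo_depth=0
After op 4 (undo): buf='(empty)' undo_depth=0 redo_depth=1
After op 5 (redo): buf='bar' undo_depth=1 redo_depth=0
After op 6 (undo): buf='(empty)' undo_depth=0 redo_depth=1
After op 7 (type): buf='ok' undo_depth=1 redo_depth=0

Answer: yes no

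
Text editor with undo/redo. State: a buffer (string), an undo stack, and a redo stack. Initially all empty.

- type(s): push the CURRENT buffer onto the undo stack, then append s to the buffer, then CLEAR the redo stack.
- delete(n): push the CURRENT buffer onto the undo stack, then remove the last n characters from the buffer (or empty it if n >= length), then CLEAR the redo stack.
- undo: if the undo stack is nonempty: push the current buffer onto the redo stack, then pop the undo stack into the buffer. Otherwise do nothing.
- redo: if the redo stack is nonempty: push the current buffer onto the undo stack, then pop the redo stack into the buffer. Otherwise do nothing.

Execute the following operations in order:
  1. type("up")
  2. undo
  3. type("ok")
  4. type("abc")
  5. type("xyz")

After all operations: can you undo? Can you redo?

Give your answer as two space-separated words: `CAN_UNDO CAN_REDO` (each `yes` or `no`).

Answer: yes no

Derivation:
After op 1 (type): buf='up' undo_depth=1 redo_depth=0
After op 2 (undo): buf='(empty)' undo_depth=0 redo_depth=1
After op 3 (type): buf='ok' undo_depth=1 redo_depth=0
After op 4 (type): buf='okabc' undo_depth=2 redo_depth=0
After op 5 (type): buf='okabcxyz' undo_depth=3 redo_depth=0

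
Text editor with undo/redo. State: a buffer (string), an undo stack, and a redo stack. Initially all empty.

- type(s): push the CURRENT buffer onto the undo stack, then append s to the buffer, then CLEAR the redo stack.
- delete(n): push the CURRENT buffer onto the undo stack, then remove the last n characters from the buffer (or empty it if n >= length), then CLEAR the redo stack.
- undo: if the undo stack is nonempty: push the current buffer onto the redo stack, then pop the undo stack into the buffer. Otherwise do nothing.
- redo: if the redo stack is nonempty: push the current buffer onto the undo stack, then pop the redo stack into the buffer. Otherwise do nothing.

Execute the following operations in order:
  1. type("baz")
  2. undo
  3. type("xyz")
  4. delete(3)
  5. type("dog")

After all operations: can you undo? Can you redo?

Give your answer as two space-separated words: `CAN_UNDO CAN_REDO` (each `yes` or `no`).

Answer: yes no

Derivation:
After op 1 (type): buf='baz' undo_depth=1 redo_depth=0
After op 2 (undo): buf='(empty)' undo_depth=0 redo_depth=1
After op 3 (type): buf='xyz' undo_depth=1 redo_depth=0
After op 4 (delete): buf='(empty)' undo_depth=2 redo_depth=0
After op 5 (type): buf='dog' undo_depth=3 redo_depth=0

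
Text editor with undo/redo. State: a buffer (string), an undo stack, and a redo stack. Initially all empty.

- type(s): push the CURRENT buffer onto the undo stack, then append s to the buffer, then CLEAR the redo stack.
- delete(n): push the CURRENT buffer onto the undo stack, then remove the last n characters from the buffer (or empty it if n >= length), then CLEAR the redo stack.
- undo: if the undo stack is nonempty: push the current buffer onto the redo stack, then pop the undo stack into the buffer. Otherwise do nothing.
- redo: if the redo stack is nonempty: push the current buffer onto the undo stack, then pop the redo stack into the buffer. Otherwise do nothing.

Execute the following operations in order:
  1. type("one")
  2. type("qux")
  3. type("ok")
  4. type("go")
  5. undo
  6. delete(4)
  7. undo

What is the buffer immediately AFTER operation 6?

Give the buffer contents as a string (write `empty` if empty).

Answer: oneq

Derivation:
After op 1 (type): buf='one' undo_depth=1 redo_depth=0
After op 2 (type): buf='onequx' undo_depth=2 redo_depth=0
After op 3 (type): buf='onequxok' undo_depth=3 redo_depth=0
After op 4 (type): buf='onequxokgo' undo_depth=4 redo_depth=0
After op 5 (undo): buf='onequxok' undo_depth=3 redo_depth=1
After op 6 (delete): buf='oneq' undo_depth=4 redo_depth=0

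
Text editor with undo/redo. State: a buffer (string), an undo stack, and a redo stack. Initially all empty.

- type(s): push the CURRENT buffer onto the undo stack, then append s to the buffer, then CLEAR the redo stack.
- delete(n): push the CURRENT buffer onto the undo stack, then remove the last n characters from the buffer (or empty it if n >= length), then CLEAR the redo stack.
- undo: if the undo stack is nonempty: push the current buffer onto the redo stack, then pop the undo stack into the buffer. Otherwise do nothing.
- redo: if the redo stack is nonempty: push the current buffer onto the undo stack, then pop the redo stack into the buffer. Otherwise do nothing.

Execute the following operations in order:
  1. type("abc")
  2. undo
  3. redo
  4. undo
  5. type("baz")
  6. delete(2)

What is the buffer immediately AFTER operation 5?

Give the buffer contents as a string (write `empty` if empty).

Answer: baz

Derivation:
After op 1 (type): buf='abc' undo_depth=1 redo_depth=0
After op 2 (undo): buf='(empty)' undo_depth=0 redo_depth=1
After op 3 (redo): buf='abc' undo_depth=1 redo_depth=0
After op 4 (undo): buf='(empty)' undo_depth=0 redo_depth=1
After op 5 (type): buf='baz' undo_depth=1 redo_depth=0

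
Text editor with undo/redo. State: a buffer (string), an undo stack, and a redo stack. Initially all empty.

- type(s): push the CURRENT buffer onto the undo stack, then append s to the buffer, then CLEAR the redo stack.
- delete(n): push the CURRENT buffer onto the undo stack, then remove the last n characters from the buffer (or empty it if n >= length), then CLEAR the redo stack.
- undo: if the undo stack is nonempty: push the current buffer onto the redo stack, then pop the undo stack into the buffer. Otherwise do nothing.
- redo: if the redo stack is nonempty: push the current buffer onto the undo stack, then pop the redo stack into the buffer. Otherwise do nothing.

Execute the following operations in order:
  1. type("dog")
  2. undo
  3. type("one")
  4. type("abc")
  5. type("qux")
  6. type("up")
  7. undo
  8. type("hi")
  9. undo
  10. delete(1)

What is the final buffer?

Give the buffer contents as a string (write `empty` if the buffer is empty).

After op 1 (type): buf='dog' undo_depth=1 redo_depth=0
After op 2 (undo): buf='(empty)' undo_depth=0 redo_depth=1
After op 3 (type): buf='one' undo_depth=1 redo_depth=0
After op 4 (type): buf='oneabc' undo_depth=2 redo_depth=0
After op 5 (type): buf='oneabcqux' undo_depth=3 redo_depth=0
After op 6 (type): buf='oneabcquxup' undo_depth=4 redo_depth=0
After op 7 (undo): buf='oneabcqux' undo_depth=3 redo_depth=1
After op 8 (type): buf='oneabcquxhi' undo_depth=4 redo_depth=0
After op 9 (undo): buf='oneabcqux' undo_depth=3 redo_depth=1
After op 10 (delete): buf='oneabcqu' undo_depth=4 redo_depth=0

Answer: oneabcqu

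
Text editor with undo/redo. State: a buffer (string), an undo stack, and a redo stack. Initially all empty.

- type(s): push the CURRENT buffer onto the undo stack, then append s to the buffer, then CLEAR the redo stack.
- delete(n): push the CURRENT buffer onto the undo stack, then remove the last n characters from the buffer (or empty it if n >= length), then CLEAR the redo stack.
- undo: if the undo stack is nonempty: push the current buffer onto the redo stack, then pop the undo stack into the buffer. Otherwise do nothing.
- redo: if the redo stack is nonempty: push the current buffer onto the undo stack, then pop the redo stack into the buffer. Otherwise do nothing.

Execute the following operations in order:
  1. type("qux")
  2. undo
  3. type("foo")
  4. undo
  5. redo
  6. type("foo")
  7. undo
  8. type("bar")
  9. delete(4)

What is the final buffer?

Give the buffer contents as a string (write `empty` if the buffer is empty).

After op 1 (type): buf='qux' undo_depth=1 redo_depth=0
After op 2 (undo): buf='(empty)' undo_depth=0 redo_depth=1
After op 3 (type): buf='foo' undo_depth=1 redo_depth=0
After op 4 (undo): buf='(empty)' undo_depth=0 redo_depth=1
After op 5 (redo): buf='foo' undo_depth=1 redo_depth=0
After op 6 (type): buf='foofoo' undo_depth=2 redo_depth=0
After op 7 (undo): buf='foo' undo_depth=1 redo_depth=1
After op 8 (type): buf='foobar' undo_depth=2 redo_depth=0
After op 9 (delete): buf='fo' undo_depth=3 redo_depth=0

Answer: fo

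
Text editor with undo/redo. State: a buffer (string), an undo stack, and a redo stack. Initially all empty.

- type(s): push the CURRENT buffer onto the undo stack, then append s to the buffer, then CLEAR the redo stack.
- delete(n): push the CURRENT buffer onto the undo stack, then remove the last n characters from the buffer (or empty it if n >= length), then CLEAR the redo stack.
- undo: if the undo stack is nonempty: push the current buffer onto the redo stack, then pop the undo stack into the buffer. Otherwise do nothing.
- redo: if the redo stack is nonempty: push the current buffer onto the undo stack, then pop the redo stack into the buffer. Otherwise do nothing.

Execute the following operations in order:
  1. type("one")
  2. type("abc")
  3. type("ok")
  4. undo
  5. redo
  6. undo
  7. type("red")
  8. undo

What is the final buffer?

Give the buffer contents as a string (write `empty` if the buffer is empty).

After op 1 (type): buf='one' undo_depth=1 redo_depth=0
After op 2 (type): buf='oneabc' undo_depth=2 redo_depth=0
After op 3 (type): buf='oneabcok' undo_depth=3 redo_depth=0
After op 4 (undo): buf='oneabc' undo_depth=2 redo_depth=1
After op 5 (redo): buf='oneabcok' undo_depth=3 redo_depth=0
After op 6 (undo): buf='oneabc' undo_depth=2 redo_depth=1
After op 7 (type): buf='oneabcred' undo_depth=3 redo_depth=0
After op 8 (undo): buf='oneabc' undo_depth=2 redo_depth=1

Answer: oneabc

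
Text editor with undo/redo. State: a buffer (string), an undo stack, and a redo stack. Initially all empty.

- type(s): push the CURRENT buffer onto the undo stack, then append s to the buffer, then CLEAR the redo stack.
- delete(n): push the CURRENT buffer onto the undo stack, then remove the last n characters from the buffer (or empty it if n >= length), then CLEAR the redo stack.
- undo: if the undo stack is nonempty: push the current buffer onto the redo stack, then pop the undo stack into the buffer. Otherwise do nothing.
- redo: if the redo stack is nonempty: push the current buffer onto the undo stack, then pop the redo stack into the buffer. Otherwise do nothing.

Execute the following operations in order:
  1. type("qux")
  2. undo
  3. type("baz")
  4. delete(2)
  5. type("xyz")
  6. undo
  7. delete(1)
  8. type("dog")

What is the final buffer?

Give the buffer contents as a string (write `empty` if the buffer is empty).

After op 1 (type): buf='qux' undo_depth=1 redo_depth=0
After op 2 (undo): buf='(empty)' undo_depth=0 redo_depth=1
After op 3 (type): buf='baz' undo_depth=1 redo_depth=0
After op 4 (delete): buf='b' undo_depth=2 redo_depth=0
After op 5 (type): buf='bxyz' undo_depth=3 redo_depth=0
After op 6 (undo): buf='b' undo_depth=2 redo_depth=1
After op 7 (delete): buf='(empty)' undo_depth=3 redo_depth=0
After op 8 (type): buf='dog' undo_depth=4 redo_depth=0

Answer: dog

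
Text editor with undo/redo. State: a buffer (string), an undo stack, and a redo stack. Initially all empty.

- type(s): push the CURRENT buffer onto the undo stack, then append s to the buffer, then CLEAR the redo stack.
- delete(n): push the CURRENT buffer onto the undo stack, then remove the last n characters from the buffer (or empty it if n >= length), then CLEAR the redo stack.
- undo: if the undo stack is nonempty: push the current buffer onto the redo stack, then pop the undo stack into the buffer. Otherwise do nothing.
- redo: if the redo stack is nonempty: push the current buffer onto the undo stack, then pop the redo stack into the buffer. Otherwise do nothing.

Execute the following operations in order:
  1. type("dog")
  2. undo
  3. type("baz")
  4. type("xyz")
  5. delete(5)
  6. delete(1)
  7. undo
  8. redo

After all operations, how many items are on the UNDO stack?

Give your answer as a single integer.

After op 1 (type): buf='dog' undo_depth=1 redo_depth=0
After op 2 (undo): buf='(empty)' undo_depth=0 redo_depth=1
After op 3 (type): buf='baz' undo_depth=1 redo_depth=0
After op 4 (type): buf='bazxyz' undo_depth=2 redo_depth=0
After op 5 (delete): buf='b' undo_depth=3 redo_depth=0
After op 6 (delete): buf='(empty)' undo_depth=4 redo_depth=0
After op 7 (undo): buf='b' undo_depth=3 redo_depth=1
After op 8 (redo): buf='(empty)' undo_depth=4 redo_depth=0

Answer: 4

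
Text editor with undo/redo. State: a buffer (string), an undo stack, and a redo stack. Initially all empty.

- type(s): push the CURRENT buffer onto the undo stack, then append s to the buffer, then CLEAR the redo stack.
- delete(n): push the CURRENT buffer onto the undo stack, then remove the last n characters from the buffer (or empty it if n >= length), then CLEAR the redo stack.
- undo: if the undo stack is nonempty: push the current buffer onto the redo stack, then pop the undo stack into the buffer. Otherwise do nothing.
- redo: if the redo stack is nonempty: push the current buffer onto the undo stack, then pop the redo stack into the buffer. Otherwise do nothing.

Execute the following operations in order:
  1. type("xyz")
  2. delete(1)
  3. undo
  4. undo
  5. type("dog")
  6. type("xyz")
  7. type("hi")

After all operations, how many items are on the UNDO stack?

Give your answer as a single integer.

Answer: 3

Derivation:
After op 1 (type): buf='xyz' undo_depth=1 redo_depth=0
After op 2 (delete): buf='xy' undo_depth=2 redo_depth=0
After op 3 (undo): buf='xyz' undo_depth=1 redo_depth=1
After op 4 (undo): buf='(empty)' undo_depth=0 redo_depth=2
After op 5 (type): buf='dog' undo_depth=1 redo_depth=0
After op 6 (type): buf='dogxyz' undo_depth=2 redo_depth=0
After op 7 (type): buf='dogxyzhi' undo_depth=3 redo_depth=0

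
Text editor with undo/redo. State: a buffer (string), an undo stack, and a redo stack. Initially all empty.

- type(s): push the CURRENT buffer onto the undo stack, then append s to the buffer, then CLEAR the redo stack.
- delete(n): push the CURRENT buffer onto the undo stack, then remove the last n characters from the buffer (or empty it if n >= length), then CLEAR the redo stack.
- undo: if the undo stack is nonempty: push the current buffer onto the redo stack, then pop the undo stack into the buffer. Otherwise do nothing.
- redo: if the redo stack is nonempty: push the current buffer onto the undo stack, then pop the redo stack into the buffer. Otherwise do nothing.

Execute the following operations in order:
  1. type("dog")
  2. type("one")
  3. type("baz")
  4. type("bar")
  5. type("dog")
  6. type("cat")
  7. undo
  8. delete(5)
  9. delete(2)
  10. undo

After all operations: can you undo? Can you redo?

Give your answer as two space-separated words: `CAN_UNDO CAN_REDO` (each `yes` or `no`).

Answer: yes yes

Derivation:
After op 1 (type): buf='dog' undo_depth=1 redo_depth=0
After op 2 (type): buf='dogone' undo_depth=2 redo_depth=0
After op 3 (type): buf='dogonebaz' undo_depth=3 redo_depth=0
After op 4 (type): buf='dogonebazbar' undo_depth=4 redo_depth=0
After op 5 (type): buf='dogonebazbardog' undo_depth=5 redo_depth=0
After op 6 (type): buf='dogonebazbardogcat' undo_depth=6 redo_depth=0
After op 7 (undo): buf='dogonebazbardog' undo_depth=5 redo_depth=1
After op 8 (delete): buf='dogonebazb' undo_depth=6 redo_depth=0
After op 9 (delete): buf='dogoneba' undo_depth=7 redo_depth=0
After op 10 (undo): buf='dogonebazb' undo_depth=6 redo_depth=1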